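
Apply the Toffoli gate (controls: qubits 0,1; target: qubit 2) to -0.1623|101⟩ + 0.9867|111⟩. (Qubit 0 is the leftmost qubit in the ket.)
-0.1623|101⟩ + 0.9867|110⟩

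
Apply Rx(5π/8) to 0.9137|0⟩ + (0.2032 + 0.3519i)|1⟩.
(0.8002 - 0.169i)|0⟩ + (0.1129 - 0.5642i)|1⟩

Rx(5π/8) = [[cos(θ/2), −i·sin(θ/2)], [−i·sin(θ/2), cos(θ/2)]]; θ = 5π/8, cos(θ/2) ≈ 0.55557, sin(θ/2) ≈ 0.83147.
With a = amp(|0⟩) = 0.9137 and b = amp(|1⟩) = (0.2032 + 0.3519i):
new amp(|0⟩) = (0.55557)·a + (-0.83147i)·b = (0.8002 - 0.169i)
new amp(|1⟩) = (-0.83147i)·a + (0.55557)·b = (0.1129 - 0.5642i)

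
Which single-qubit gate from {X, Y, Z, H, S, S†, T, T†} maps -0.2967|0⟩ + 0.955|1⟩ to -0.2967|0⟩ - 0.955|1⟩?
Z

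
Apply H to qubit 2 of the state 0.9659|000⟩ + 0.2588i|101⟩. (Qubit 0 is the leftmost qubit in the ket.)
0.683|000⟩ + 0.683|001⟩ + 0.183i|100⟩ - 0.183i|101⟩

H on qubit 2 mixes each pair of kets that differ only in qubit 2: amplitudes (a, b) of (|…0…⟩, |…1…⟩) become ((a + b)/√2, (a − b)/√2). Kets absent from the input have amplitude 0.
(|000⟩, |001⟩): (a, b) = (0.9659, 0) → (0.683, 0.683)
(|100⟩, |101⟩): (a, b) = (0, 0.2588i) → (0.183i, -0.183i)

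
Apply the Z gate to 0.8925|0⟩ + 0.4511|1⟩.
0.8925|0⟩ - 0.4511|1⟩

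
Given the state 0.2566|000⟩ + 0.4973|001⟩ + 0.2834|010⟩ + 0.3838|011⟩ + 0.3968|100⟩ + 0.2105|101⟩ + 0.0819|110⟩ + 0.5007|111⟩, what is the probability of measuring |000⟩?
0.06584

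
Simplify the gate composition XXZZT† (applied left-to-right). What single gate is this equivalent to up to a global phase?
T†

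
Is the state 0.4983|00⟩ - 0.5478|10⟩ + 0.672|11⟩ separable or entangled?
Entangled

Writing the state as a|00⟩ + b|01⟩ + c|10⟩ + d|11⟩, it is a product state iff ad − bc = 0.
Here (a, b, c, d) = (0.4983, 0, -0.5478, 0.672): ad − bc = (0.4983)(0.672) − (0)(-0.5478) = 0.3349 ≠ 0, so the state is entangled.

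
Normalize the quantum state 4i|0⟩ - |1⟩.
0.9701i|0⟩ - 0.2425|1⟩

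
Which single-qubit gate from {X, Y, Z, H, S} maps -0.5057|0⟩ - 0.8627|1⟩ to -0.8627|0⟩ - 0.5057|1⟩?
X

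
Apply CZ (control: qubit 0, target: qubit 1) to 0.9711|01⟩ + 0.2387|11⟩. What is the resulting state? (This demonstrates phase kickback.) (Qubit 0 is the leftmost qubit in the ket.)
0.9711|01⟩ - 0.2387|11⟩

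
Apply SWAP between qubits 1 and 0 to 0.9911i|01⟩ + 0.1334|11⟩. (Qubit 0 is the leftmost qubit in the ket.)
0.9911i|10⟩ + 0.1334|11⟩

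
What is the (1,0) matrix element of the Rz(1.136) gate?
0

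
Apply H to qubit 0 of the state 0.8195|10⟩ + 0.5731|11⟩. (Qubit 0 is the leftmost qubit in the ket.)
0.5795|00⟩ + 0.4052|01⟩ - 0.5795|10⟩ - 0.4052|11⟩

H on qubit 0 mixes each pair of kets that differ only in qubit 0: amplitudes (a, b) of (|…0…⟩, |…1…⟩) become ((a + b)/√2, (a − b)/√2). Kets absent from the input have amplitude 0.
(|00⟩, |10⟩): (a, b) = (0, 0.8195) → (0.5795, -0.5795)
(|01⟩, |11⟩): (a, b) = (0, 0.5731) → (0.4052, -0.4052)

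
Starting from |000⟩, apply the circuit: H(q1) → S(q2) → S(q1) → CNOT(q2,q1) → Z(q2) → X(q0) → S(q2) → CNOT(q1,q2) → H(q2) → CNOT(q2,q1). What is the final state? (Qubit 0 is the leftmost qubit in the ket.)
1/2|100⟩ - (1/2)i|101⟩ + (1/2)i|110⟩ + 1/2|111⟩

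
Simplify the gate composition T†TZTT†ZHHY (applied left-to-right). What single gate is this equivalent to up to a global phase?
Y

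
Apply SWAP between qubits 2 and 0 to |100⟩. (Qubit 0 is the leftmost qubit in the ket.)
|001⟩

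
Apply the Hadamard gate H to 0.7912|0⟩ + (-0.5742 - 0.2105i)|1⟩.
(0.1534 - 0.1488i)|0⟩ + (0.9655 + 0.1488i)|1⟩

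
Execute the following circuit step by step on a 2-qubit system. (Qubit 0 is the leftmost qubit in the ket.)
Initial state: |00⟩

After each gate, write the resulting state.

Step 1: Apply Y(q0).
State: i|10⟩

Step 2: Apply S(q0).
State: -|10⟩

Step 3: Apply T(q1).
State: -|10⟩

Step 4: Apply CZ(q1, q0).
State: -|10⟩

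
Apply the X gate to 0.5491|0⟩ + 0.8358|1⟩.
0.8358|0⟩ + 0.5491|1⟩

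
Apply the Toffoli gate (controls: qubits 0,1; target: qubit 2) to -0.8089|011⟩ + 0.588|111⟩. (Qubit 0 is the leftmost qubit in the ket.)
-0.8089|011⟩ + 0.588|110⟩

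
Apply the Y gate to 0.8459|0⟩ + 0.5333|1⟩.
-0.5333i|0⟩ + 0.8459i|1⟩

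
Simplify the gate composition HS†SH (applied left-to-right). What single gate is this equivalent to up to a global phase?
I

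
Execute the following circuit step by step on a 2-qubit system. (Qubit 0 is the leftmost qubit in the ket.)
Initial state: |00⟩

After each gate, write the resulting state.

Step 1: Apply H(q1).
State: 1/√2|00⟩ + 1/√2|01⟩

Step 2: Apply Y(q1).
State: -(1/√2)i|00⟩ + (1/√2)i|01⟩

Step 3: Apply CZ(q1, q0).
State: -(1/√2)i|00⟩ + (1/√2)i|01⟩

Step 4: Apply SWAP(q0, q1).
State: -(1/√2)i|00⟩ + (1/√2)i|10⟩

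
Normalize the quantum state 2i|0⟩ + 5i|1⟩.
0.3714i|0⟩ + 0.9285i|1⟩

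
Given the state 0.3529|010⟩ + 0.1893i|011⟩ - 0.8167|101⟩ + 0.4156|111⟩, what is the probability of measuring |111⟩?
0.1727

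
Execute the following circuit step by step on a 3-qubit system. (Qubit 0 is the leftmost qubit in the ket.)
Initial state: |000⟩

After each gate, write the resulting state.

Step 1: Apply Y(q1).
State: i|010⟩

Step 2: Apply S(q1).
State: -|010⟩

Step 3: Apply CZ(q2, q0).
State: -|010⟩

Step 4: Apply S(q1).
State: -i|010⟩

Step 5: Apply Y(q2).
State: |011⟩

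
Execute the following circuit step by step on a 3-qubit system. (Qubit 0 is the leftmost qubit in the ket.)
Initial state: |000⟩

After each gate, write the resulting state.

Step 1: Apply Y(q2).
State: i|001⟩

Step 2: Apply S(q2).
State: -|001⟩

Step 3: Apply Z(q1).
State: -|001⟩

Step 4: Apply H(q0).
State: -1/√2|001⟩ - 1/√2|101⟩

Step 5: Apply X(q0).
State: -1/√2|001⟩ - 1/√2|101⟩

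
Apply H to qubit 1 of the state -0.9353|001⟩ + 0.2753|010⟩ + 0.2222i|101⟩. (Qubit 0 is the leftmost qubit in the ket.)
0.1947|000⟩ - 0.6614|001⟩ - 0.1947|010⟩ - 0.6614|011⟩ + 0.1571i|101⟩ + 0.1571i|111⟩

H on qubit 1 mixes each pair of kets that differ only in qubit 1: amplitudes (a, b) of (|…0…⟩, |…1…⟩) become ((a + b)/√2, (a − b)/√2). Kets absent from the input have amplitude 0.
(|000⟩, |010⟩): (a, b) = (0, 0.2753) → (0.1947, -0.1947)
(|001⟩, |011⟩): (a, b) = (-0.9353, 0) → (-0.6614, -0.6614)
(|101⟩, |111⟩): (a, b) = (0.2222i, 0) → (0.1571i, 0.1571i)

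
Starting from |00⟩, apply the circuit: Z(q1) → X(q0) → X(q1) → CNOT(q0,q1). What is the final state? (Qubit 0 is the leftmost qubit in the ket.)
|10⟩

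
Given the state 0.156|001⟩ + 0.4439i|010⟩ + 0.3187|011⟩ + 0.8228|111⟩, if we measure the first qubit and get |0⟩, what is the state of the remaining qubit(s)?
0.2745|01⟩ + 0.7811i|10⟩ + 0.5608|11⟩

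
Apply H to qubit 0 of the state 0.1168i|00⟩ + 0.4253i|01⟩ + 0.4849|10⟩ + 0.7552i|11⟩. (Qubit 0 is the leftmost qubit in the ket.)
(0.3429 + 0.08259i)|00⟩ + 0.8347i|01⟩ + (-0.3429 + 0.08259i)|10⟩ - 0.2333i|11⟩

H on qubit 0 mixes each pair of kets that differ only in qubit 0: amplitudes (a, b) of (|…0…⟩, |…1…⟩) become ((a + b)/√2, (a − b)/√2). Kets absent from the input have amplitude 0.
(|00⟩, |10⟩): (a, b) = (0.1168i, 0.4849) → ((0.3429 + 0.08259i), (-0.3429 + 0.08259i))
(|01⟩, |11⟩): (a, b) = (0.4253i, 0.7552i) → (0.8347i, -0.2333i)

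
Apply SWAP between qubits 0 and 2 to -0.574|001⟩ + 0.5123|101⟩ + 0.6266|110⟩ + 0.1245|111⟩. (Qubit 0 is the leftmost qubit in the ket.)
0.6266|011⟩ - 0.574|100⟩ + 0.5123|101⟩ + 0.1245|111⟩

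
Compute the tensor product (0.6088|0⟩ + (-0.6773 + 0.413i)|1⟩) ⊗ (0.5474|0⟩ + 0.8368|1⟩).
0.3333|00⟩ + 0.5094|01⟩ + (-0.3708 + 0.2261i)|10⟩ + (-0.5668 + 0.3456i)|11⟩

amp(|b₁b₂…⟩) = product of the factor amplitudes for bits b₁, b₂, …; only kets whose every factor amplitude is nonzero survive.
|00⟩: (0.6088)(0.5474) = 0.3333
|01⟩: (0.6088)(0.8368) = 0.5094
|10⟩: (-0.6773 + 0.413i)(0.5474) = (-0.3708 + 0.2261i)
|11⟩: (-0.6773 + 0.413i)(0.8368) = (-0.5668 + 0.3456i)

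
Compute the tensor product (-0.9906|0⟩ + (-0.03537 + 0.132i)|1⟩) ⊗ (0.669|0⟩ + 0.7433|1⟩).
-0.6627|00⟩ - 0.7363|01⟩ + (-0.02366 + 0.08831i)|10⟩ + (-0.02629 + 0.09812i)|11⟩

amp(|b₁b₂…⟩) = product of the factor amplitudes for bits b₁, b₂, …; only kets whose every factor amplitude is nonzero survive.
|00⟩: (-0.9906)(0.669) = -0.6627
|01⟩: (-0.9906)(0.7433) = -0.7363
|10⟩: (-0.03537 + 0.132i)(0.669) = (-0.02366 + 0.08831i)
|11⟩: (-0.03537 + 0.132i)(0.7433) = (-0.02629 + 0.09812i)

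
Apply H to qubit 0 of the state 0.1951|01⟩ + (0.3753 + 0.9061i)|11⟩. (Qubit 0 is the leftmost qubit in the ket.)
(0.4033 + 0.6407i)|01⟩ + (-0.1274 - 0.6407i)|11⟩

H on qubit 0 mixes each pair of kets that differ only in qubit 0: amplitudes (a, b) of (|…0…⟩, |…1…⟩) become ((a + b)/√2, (a − b)/√2). Kets absent from the input have amplitude 0.
(|01⟩, |11⟩): (a, b) = (0.1951, (0.3753 + 0.9061i)) → ((0.4033 + 0.6407i), (-0.1274 - 0.6407i))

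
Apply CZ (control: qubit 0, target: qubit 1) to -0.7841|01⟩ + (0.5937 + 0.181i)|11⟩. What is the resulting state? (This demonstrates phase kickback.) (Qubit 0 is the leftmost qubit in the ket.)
-0.7841|01⟩ + (-0.5937 - 0.181i)|11⟩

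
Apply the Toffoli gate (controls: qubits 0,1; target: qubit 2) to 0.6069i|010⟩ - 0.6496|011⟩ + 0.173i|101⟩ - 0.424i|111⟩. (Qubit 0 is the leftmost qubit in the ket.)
0.6069i|010⟩ - 0.6496|011⟩ + 0.173i|101⟩ - 0.424i|110⟩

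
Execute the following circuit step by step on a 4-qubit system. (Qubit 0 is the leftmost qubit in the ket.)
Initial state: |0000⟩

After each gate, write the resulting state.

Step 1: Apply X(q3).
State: |0001⟩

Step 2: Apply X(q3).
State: |0000⟩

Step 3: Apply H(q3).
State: 1/√2|0000⟩ + 1/√2|0001⟩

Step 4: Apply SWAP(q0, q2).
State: 1/√2|0000⟩ + 1/√2|0001⟩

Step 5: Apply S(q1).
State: 1/√2|0000⟩ + 1/√2|0001⟩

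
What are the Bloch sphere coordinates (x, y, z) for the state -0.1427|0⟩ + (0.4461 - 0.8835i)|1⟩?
(-0.1273, 0.2522, -0.9592)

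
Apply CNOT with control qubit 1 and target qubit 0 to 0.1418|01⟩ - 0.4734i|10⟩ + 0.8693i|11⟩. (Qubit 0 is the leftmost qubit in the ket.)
0.8693i|01⟩ - 0.4734i|10⟩ + 0.1418|11⟩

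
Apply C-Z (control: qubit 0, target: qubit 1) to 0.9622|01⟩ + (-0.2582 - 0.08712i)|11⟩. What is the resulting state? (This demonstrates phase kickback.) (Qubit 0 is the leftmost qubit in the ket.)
0.9622|01⟩ + (0.2582 + 0.08712i)|11⟩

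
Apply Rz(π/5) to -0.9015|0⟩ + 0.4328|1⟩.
(-0.8574 + 0.2786i)|0⟩ + (0.4116 + 0.1337i)|1⟩

Rz(π/5) = [[e^(−iθ/2), 0], [0, e^(iθ/2)]] with e^(±iθ/2) = cos(θ/2) ± i·sin(θ/2); θ = π/5, cos(θ/2) ≈ 0.951057, sin(θ/2) ≈ 0.309017.
With a = amp(|0⟩) = -0.9015 and b = amp(|1⟩) = 0.4328:
new amp(|0⟩) = (0.951057 - 0.309017i)·a = (-0.8574 + 0.2786i)
new amp(|1⟩) = (0.951057 + 0.309017i)·b = (0.4116 + 0.1337i)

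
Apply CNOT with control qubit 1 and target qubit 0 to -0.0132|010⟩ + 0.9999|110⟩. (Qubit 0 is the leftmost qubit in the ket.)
0.9999|010⟩ - 0.0132|110⟩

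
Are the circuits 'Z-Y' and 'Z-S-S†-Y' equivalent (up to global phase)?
Yes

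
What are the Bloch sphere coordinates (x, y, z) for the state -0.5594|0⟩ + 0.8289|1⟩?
(-0.9274, 0, -0.3741)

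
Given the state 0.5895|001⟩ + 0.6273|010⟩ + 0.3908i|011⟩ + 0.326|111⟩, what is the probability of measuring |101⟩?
0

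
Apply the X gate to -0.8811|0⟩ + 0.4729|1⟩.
0.4729|0⟩ - 0.8811|1⟩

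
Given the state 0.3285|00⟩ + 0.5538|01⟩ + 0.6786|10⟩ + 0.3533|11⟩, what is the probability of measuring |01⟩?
0.3067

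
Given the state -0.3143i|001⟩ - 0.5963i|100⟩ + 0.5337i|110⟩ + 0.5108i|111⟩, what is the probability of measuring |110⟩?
0.2848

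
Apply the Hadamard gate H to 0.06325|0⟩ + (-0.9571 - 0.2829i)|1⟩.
(-0.632 - 0.2i)|0⟩ + (0.7215 + 0.2i)|1⟩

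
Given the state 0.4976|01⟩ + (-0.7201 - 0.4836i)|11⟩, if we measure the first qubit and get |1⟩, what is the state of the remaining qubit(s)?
(-0.8302 - 0.5575i)|1⟩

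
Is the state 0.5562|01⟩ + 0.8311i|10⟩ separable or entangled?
Entangled

Writing the state as a|00⟩ + b|01⟩ + c|10⟩ + d|11⟩, it is a product state iff ad − bc = 0.
Here (a, b, c, d) = (0, 0.5562, 0.8311i, 0): ad − bc = (0)(0) − (0.5562)(0.8311i) = -0.4623i ≠ 0, so the state is entangled.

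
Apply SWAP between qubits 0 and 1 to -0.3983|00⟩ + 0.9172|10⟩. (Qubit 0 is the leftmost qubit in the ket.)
-0.3983|00⟩ + 0.9172|01⟩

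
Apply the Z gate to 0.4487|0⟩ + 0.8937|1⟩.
0.4487|0⟩ - 0.8937|1⟩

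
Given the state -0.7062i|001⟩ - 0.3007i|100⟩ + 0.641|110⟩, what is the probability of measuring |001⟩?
0.4987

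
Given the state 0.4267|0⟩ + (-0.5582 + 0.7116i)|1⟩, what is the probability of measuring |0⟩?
0.1821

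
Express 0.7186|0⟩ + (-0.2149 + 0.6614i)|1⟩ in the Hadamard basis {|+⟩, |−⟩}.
(0.3562 + 0.4677i)|+⟩ + (0.6601 - 0.4677i)|−⟩

With |ψ⟩ = α|0⟩ + β|1⟩, the Hadamard-basis coefficients are ⟨+|ψ⟩ = (α + β)/√2 and ⟨−|ψ⟩ = (α − β)/√2.
Here α = 0.7186, β = (-0.2149 + 0.6614i): (α + β)/√2 = (0.3562 + 0.4677i), (α − β)/√2 = (0.6601 - 0.4677i).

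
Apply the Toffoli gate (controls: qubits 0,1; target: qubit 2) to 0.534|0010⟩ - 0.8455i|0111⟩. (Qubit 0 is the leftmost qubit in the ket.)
0.534|0010⟩ - 0.8455i|0111⟩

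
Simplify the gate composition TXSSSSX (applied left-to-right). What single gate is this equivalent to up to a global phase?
T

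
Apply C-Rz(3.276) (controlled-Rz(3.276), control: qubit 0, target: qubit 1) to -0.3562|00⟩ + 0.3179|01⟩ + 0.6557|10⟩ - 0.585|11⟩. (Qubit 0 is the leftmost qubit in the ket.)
-0.3562|00⟩ + 0.3179|01⟩ + (-0.04403 - 0.6542i)|10⟩ + (0.03928 - 0.5837i)|11⟩

C-Rz(3.276) leaves the control-|0⟩ kets |00⟩, |01⟩ unchanged and applies Rz(3.276) to qubit 1 on the control-|1⟩ pair (|10⟩, |11⟩).
Rz(3.276) = [[e^(−iθ/2), 0], [0, e^(iθ/2)]] with e^(±iθ/2) = cos(θ/2) ± i·sin(θ/2); θ = 3.276, cos(θ/2) ≈ -0.0671531, sin(θ/2) ≈ 0.997743.
With a = amp(|10⟩) = 0.6557 and b = amp(|11⟩) = -0.585:
new amp(|10⟩) = (-0.0671531 - 0.997743i)·a = (-0.04403 - 0.6542i)
new amp(|11⟩) = (-0.0671531 + 0.997743i)·b = (0.03928 - 0.5837i)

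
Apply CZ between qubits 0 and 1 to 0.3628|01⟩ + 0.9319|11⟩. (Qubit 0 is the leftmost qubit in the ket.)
0.3628|01⟩ - 0.9319|11⟩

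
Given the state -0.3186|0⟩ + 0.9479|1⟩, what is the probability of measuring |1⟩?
0.8985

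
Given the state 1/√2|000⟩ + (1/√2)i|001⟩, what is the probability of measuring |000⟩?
1/2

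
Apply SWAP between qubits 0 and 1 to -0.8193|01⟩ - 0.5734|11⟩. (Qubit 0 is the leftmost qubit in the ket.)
-0.8193|10⟩ - 0.5734|11⟩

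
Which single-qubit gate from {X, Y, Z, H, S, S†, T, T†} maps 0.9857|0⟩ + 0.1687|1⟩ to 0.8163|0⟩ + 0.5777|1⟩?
H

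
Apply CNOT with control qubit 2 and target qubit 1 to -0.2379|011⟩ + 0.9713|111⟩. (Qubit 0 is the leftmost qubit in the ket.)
-0.2379|001⟩ + 0.9713|101⟩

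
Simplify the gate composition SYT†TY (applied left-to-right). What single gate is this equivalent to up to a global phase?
S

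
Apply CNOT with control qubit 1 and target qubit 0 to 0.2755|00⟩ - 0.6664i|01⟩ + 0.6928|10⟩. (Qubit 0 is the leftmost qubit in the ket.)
0.2755|00⟩ + 0.6928|10⟩ - 0.6664i|11⟩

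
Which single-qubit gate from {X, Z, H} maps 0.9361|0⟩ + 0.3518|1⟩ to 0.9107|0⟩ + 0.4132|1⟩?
H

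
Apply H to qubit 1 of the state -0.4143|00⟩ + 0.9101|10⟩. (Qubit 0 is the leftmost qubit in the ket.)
-0.293|00⟩ - 0.293|01⟩ + 0.6435|10⟩ + 0.6435|11⟩

H on qubit 1 mixes each pair of kets that differ only in qubit 1: amplitudes (a, b) of (|…0…⟩, |…1…⟩) become ((a + b)/√2, (a − b)/√2). Kets absent from the input have amplitude 0.
(|00⟩, |01⟩): (a, b) = (-0.4143, 0) → (-0.293, -0.293)
(|10⟩, |11⟩): (a, b) = (0.9101, 0) → (0.6435, 0.6435)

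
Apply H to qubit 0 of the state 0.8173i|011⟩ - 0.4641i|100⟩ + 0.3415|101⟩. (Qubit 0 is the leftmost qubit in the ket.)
-0.3282i|000⟩ + 0.2415|001⟩ + 0.5779i|011⟩ + 0.3282i|100⟩ - 0.2415|101⟩ + 0.5779i|111⟩

H on qubit 0 mixes each pair of kets that differ only in qubit 0: amplitudes (a, b) of (|…0…⟩, |…1…⟩) become ((a + b)/√2, (a − b)/√2). Kets absent from the input have amplitude 0.
(|000⟩, |100⟩): (a, b) = (0, -0.4641i) → (-0.3282i, 0.3282i)
(|001⟩, |101⟩): (a, b) = (0, 0.3415) → (0.2415, -0.2415)
(|011⟩, |111⟩): (a, b) = (0.8173i, 0) → (0.5779i, 0.5779i)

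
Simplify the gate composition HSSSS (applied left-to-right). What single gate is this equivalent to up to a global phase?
H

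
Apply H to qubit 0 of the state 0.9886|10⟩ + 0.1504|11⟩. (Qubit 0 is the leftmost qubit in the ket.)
0.699|00⟩ + 0.1063|01⟩ - 0.699|10⟩ - 0.1063|11⟩

H on qubit 0 mixes each pair of kets that differ only in qubit 0: amplitudes (a, b) of (|…0…⟩, |…1…⟩) become ((a + b)/√2, (a − b)/√2). Kets absent from the input have amplitude 0.
(|00⟩, |10⟩): (a, b) = (0, 0.9886) → (0.699, -0.699)
(|01⟩, |11⟩): (a, b) = (0, 0.1504) → (0.1063, -0.1063)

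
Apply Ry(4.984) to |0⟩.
-0.7963|0⟩ + 0.6049|1⟩

Ry(4.984) = [[cos(θ/2), −sin(θ/2)], [sin(θ/2), cos(θ/2)]]; θ = 4.984, cos(θ/2) ≈ -0.79633, sin(θ/2) ≈ 0.604862.
With a = amp(|0⟩) = 1 and b = amp(|1⟩) = 0:
new amp(|0⟩) = (-0.79633)·a + (-0.604862)·b = -0.7963
new amp(|1⟩) = (0.604862)·a + (-0.79633)·b = 0.6049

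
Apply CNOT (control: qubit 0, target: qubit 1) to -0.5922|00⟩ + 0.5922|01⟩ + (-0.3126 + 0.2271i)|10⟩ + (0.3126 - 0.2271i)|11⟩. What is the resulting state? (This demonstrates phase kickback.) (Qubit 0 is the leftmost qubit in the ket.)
-0.5922|00⟩ + 0.5922|01⟩ + (0.3126 - 0.2271i)|10⟩ + (-0.3126 + 0.2271i)|11⟩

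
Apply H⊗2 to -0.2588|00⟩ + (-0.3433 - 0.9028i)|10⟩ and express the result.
(-0.3011 - 0.4514i)|00⟩ + (-0.3011 - 0.4514i)|01⟩ + (0.04225 + 0.4514i)|10⟩ + (0.04225 + 0.4514i)|11⟩

H⊗2 gives amp(|y⟩) = (1/2) Σ_x (−1)^(x·y) amp(|x⟩), where x·y is the number of positions in which both x and y have a 1.
|00⟩: (-0.2588 + (-0.3433 - 0.9028i))/2 = (-0.3011 - 0.4514i)
|01⟩: (-0.2588 + (-0.3433 - 0.9028i))/2 = (-0.3011 - 0.4514i)
|10⟩: (-0.2588 - (-0.3433 - 0.9028i))/2 = (0.04225 + 0.4514i)
|11⟩: (-0.2588 - (-0.3433 - 0.9028i))/2 = (0.04225 + 0.4514i)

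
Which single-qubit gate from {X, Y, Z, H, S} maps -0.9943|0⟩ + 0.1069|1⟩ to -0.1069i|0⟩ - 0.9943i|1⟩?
Y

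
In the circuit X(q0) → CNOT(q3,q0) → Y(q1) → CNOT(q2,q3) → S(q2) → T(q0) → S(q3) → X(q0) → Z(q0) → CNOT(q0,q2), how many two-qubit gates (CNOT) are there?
3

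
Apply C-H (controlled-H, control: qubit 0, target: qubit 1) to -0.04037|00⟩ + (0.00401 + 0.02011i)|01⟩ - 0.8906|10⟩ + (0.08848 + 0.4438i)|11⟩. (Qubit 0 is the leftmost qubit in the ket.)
-0.04037|00⟩ + (0.00401 + 0.02011i)|01⟩ + (-0.5672 + 0.3138i)|10⟩ + (-0.6923 - 0.3138i)|11⟩

C-H leaves the control-|0⟩ kets |00⟩, |01⟩ unchanged and applies H to qubit 1 on the control-|1⟩ pair (|10⟩, |11⟩).
H = [[1/√2, 1/√2], [1/√2, -1/√2]].
With a = amp(|10⟩) = -0.8906 and b = amp(|11⟩) = (0.08848 + 0.4438i):
new amp(|10⟩) = (1/√2)·a + (1/√2)·b = (-0.5672 + 0.3138i)
new amp(|11⟩) = (1/√2)·a + (-1/√2)·b = (-0.6923 - 0.3138i)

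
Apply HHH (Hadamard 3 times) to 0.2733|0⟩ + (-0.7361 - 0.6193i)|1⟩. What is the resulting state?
(-0.3272 - 0.4379i)|0⟩ + (0.7138 + 0.4379i)|1⟩

H² = I, so H^3 = H: a single Hadamard. With (a, b) = (0.2733, (-0.7361 - 0.6193i)), H gives ((a + b)/√2, (a − b)/√2) = ((-0.3272 - 0.4379i), (0.7138 + 0.4379i)).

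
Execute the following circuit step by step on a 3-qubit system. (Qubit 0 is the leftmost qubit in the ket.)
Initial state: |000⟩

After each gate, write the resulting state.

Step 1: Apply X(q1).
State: |010⟩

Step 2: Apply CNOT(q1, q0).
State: |110⟩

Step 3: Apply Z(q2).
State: |110⟩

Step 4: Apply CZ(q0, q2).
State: |110⟩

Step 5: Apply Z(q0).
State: -|110⟩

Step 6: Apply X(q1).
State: -|100⟩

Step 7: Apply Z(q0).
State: |100⟩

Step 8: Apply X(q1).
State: |110⟩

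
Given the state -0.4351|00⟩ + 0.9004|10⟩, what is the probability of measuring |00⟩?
0.1893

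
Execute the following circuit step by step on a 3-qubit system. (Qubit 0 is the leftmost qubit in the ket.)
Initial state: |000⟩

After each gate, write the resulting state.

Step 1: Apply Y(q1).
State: i|010⟩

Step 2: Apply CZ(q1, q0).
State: i|010⟩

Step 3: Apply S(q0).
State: i|010⟩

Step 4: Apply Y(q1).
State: |000⟩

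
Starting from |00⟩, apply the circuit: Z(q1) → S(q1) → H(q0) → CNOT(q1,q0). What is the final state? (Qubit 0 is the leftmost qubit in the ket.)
1/√2|00⟩ + 1/√2|10⟩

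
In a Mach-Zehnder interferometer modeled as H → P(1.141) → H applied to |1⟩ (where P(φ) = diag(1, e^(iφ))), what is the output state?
(0.2917 - 0.4545i)|0⟩ + (0.7083 + 0.4545i)|1⟩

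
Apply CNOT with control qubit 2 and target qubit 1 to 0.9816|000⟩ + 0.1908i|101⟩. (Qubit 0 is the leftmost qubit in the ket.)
0.9816|000⟩ + 0.1908i|111⟩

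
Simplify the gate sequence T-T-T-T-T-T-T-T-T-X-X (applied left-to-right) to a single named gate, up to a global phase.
T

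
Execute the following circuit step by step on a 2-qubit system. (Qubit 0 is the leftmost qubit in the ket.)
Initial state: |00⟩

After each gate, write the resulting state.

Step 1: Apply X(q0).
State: |10⟩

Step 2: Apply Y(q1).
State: i|11⟩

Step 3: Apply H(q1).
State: (1/√2)i|10⟩ - (1/√2)i|11⟩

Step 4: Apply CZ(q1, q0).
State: (1/√2)i|10⟩ + (1/√2)i|11⟩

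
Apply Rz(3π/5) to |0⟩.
(0.5878 - 0.809i)|0⟩

Rz(3π/5) = [[e^(−iθ/2), 0], [0, e^(iθ/2)]] with e^(±iθ/2) = cos(θ/2) ± i·sin(θ/2); θ = 3π/5, cos(θ/2) ≈ 0.587785, sin(θ/2) ≈ 0.809017.
With a = amp(|0⟩) = 1 and b = amp(|1⟩) = 0:
new amp(|0⟩) = (0.587785 - 0.809017i)·a = (0.5878 - 0.809i)
new amp(|1⟩) = (0.587785 + 0.809017i)·b = 0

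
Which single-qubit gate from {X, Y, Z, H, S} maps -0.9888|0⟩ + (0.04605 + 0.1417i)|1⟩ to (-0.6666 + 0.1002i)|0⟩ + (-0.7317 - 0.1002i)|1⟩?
H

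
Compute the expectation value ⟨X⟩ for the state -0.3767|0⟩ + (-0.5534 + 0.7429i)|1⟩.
0.4169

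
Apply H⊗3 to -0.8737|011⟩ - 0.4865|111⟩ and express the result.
-0.4809|000⟩ + 0.4809|001⟩ + 0.4809|010⟩ - 0.4809|011⟩ - 0.1369|100⟩ + 0.1369|101⟩ + 0.1369|110⟩ - 0.1369|111⟩

H⊗3 gives amp(|y⟩) = (1/2√2) Σ_x (−1)^(x·y) amp(|x⟩), where x·y is the number of positions in which both x and y have a 1.
|000⟩: (-0.8737 - 0.4865)/(2√2) = -0.4809
|001⟩: (0.8737 + 0.4865)/(2√2) = 0.4809
|010⟩: (0.8737 + 0.4865)/(2√2) = 0.4809
|011⟩: (-0.8737 - 0.4865)/(2√2) = -0.4809
|100⟩: (-0.8737 + 0.4865)/(2√2) = -0.1369
|101⟩: (0.8737 - 0.4865)/(2√2) = 0.1369
|110⟩: (0.8737 - 0.4865)/(2√2) = 0.1369
|111⟩: (-0.8737 + 0.4865)/(2√2) = -0.1369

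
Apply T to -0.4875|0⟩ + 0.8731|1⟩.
-0.4875|0⟩ + (0.6174 + 0.6174i)|1⟩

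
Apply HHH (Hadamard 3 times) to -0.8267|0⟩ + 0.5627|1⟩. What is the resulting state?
-0.1867|0⟩ - 0.9825|1⟩

H² = I, so H^3 = H: a single Hadamard. With (a, b) = (-0.8267, 0.5627), H gives ((a + b)/√2, (a − b)/√2) = (-0.1867, -0.9825).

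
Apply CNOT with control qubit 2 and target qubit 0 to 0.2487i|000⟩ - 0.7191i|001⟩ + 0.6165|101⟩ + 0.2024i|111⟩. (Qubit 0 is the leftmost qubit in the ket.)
0.2487i|000⟩ + 0.6165|001⟩ + 0.2024i|011⟩ - 0.7191i|101⟩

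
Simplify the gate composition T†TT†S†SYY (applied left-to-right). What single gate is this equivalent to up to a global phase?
T†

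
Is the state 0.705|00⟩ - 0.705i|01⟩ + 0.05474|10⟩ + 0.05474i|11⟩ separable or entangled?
Entangled

Writing the state as a|00⟩ + b|01⟩ + c|10⟩ + d|11⟩, it is a product state iff ad − bc = 0.
Here (a, b, c, d) = (0.705, -0.705i, 0.05474, 0.05474i): ad − bc = (0.705)(0.05474i) − (-0.705i)(0.05474) = 0.07718i ≠ 0, so the state is entangled.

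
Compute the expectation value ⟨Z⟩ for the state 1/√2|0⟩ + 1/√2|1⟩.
0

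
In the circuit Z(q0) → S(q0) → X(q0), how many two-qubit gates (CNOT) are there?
0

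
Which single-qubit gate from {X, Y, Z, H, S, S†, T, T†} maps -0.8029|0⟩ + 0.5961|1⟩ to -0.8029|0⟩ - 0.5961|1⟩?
Z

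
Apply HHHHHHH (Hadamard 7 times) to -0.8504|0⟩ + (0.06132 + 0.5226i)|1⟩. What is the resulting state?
(-0.558 + 0.3695i)|0⟩ + (-0.6447 - 0.3695i)|1⟩

H² = I, so H^7 = H: a single Hadamard. With (a, b) = (-0.8504, (0.06132 + 0.5226i)), H gives ((a + b)/√2, (a − b)/√2) = ((-0.558 + 0.3695i), (-0.6447 - 0.3695i)).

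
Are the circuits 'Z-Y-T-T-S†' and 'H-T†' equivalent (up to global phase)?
No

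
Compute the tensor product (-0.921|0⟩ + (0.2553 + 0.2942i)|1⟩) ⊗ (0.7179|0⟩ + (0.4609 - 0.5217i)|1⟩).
-0.6612|00⟩ + (-0.4245 + 0.4805i)|01⟩ + (0.1833 + 0.2112i)|10⟩ + (0.2712 + 0.002407i)|11⟩

amp(|b₁b₂…⟩) = product of the factor amplitudes for bits b₁, b₂, …; only kets whose every factor amplitude is nonzero survive.
|00⟩: (-0.921)(0.7179) = -0.6612
|01⟩: (-0.921)(0.4609 - 0.5217i) = (-0.4245 + 0.4805i)
|10⟩: (0.2553 + 0.2942i)(0.7179) = (0.1833 + 0.2112i)
|11⟩: (0.2553 + 0.2942i)(0.4609 - 0.5217i) = (0.2712 + 0.002407i)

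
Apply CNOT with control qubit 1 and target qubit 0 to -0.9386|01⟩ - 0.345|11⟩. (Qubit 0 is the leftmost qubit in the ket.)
-0.345|01⟩ - 0.9386|11⟩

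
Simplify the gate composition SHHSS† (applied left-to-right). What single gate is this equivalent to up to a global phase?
S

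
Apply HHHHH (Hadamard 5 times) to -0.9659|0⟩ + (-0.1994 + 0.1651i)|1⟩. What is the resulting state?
(-0.824 + 0.1167i)|0⟩ + (-0.542 - 0.1167i)|1⟩

H² = I, so H^5 = H: a single Hadamard. With (a, b) = (-0.9659, (-0.1994 + 0.1651i)), H gives ((a + b)/√2, (a − b)/√2) = ((-0.824 + 0.1167i), (-0.542 - 0.1167i)).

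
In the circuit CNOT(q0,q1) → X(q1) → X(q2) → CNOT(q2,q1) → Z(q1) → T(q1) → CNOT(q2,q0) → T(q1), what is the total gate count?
8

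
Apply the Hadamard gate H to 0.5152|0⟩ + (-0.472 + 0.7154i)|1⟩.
(0.03055 + 0.5059i)|0⟩ + (0.6981 - 0.5059i)|1⟩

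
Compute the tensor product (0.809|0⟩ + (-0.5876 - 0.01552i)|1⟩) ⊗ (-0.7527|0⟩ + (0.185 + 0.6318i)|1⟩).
-0.6089|00⟩ + (0.1497 + 0.5111i)|01⟩ + (0.4423 + 0.01168i)|10⟩ + (-0.0989 - 0.3741i)|11⟩

amp(|b₁b₂…⟩) = product of the factor amplitudes for bits b₁, b₂, …; only kets whose every factor amplitude is nonzero survive.
|00⟩: (0.809)(-0.7527) = -0.6089
|01⟩: (0.809)(0.185 + 0.6318i) = (0.1497 + 0.5111i)
|10⟩: (-0.5876 - 0.01552i)(-0.7527) = (0.4423 + 0.01168i)
|11⟩: (-0.5876 - 0.01552i)(0.185 + 0.6318i) = (-0.0989 - 0.3741i)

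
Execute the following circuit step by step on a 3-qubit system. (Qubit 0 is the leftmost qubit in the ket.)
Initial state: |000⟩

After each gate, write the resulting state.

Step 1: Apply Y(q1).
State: i|010⟩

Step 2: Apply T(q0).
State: i|010⟩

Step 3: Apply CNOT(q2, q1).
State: i|010⟩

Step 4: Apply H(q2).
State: (1/√2)i|010⟩ + (1/√2)i|011⟩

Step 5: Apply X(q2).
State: (1/√2)i|010⟩ + (1/√2)i|011⟩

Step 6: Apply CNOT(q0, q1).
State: (1/√2)i|010⟩ + (1/√2)i|011⟩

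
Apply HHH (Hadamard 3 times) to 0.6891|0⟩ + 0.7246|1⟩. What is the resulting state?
0.9996|0⟩ - 0.0251|1⟩

H² = I, so H^3 = H: a single Hadamard. With (a, b) = (0.6891, 0.7246), H gives ((a + b)/√2, (a − b)/√2) = (0.9996, -0.0251).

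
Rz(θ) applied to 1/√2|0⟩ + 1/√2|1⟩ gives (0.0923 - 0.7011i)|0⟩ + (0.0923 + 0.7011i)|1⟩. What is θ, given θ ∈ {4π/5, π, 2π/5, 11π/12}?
11π/12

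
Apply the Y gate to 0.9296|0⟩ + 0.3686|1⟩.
-0.3686i|0⟩ + 0.9296i|1⟩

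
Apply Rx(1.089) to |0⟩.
0.8554|0⟩ - 0.518i|1⟩

Rx(1.089) = [[cos(θ/2), −i·sin(θ/2)], [−i·sin(θ/2), cos(θ/2)]]; θ = 1.089, cos(θ/2) ≈ 0.855386, sin(θ/2) ≈ 0.51799.
With a = amp(|0⟩) = 1 and b = amp(|1⟩) = 0:
new amp(|0⟩) = (0.855386)·a + (-0.51799i)·b = 0.8554
new amp(|1⟩) = (-0.51799i)·a + (0.855386)·b = -0.518i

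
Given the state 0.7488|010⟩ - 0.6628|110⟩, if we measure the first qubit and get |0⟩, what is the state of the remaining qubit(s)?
|10⟩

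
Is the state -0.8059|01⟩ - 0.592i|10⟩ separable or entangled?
Entangled

Writing the state as a|00⟩ + b|01⟩ + c|10⟩ + d|11⟩, it is a product state iff ad − bc = 0.
Here (a, b, c, d) = (0, -0.8059, -0.592i, 0): ad − bc = (0)(0) − (-0.8059)(-0.592i) = -0.4771i ≠ 0, so the state is entangled.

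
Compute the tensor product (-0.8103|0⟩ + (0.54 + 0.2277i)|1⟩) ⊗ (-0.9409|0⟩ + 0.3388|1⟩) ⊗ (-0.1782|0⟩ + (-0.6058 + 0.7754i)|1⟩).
-0.1359|000⟩ + (-0.4619 + 0.5912i)|001⟩ + 0.04892|010⟩ + (0.1663 - 0.2129i)|011⟩ + (0.09054 + 0.03818i)|100⟩ + (0.4739 - 0.2642i)|101⟩ + (-0.0326 - 0.01375i)|110⟩ + (-0.1707 + 0.09513i)|111⟩

amp(|b₁b₂…⟩) = product of the factor amplitudes for bits b₁, b₂, …; only kets whose every factor amplitude is nonzero survive.
|000⟩: (-0.8103)(-0.9409)(-0.1782) = -0.1359
|001⟩: (-0.8103)(-0.9409)(-0.6058 + 0.7754i) = (-0.4619 + 0.5912i)
|010⟩: (-0.8103)(0.3388)(-0.1782) = 0.04892
|011⟩: (-0.8103)(0.3388)(-0.6058 + 0.7754i) = (0.1663 - 0.2129i)
|100⟩: (0.54 + 0.2277i)(-0.9409)(-0.1782) = (0.09054 + 0.03818i)
|101⟩: (0.54 + 0.2277i)(-0.9409)(-0.6058 + 0.7754i) = (0.4739 - 0.2642i)
|110⟩: (0.54 + 0.2277i)(0.3388)(-0.1782) = (-0.0326 - 0.01375i)
|111⟩: (0.54 + 0.2277i)(0.3388)(-0.6058 + 0.7754i) = (-0.1707 + 0.09513i)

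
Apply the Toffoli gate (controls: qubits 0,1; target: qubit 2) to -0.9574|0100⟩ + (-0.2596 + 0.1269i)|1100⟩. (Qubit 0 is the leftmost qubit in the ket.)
-0.9574|0100⟩ + (-0.2596 + 0.1269i)|1110⟩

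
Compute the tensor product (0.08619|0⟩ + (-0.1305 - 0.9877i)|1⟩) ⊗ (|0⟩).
0.08619|00⟩ + (-0.1305 - 0.9877i)|10⟩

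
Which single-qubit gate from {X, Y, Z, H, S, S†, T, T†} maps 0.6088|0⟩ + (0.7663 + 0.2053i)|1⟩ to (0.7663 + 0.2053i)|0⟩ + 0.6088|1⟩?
X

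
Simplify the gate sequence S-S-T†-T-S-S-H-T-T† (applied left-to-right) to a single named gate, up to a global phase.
H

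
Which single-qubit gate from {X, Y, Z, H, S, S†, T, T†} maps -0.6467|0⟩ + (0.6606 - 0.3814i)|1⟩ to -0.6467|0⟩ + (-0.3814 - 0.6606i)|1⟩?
S†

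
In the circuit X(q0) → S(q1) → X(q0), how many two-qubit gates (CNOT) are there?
0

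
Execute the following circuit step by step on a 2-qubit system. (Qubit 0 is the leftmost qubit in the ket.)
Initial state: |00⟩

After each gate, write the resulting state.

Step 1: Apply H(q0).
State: 1/√2|00⟩ + 1/√2|10⟩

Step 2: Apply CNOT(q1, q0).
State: 1/√2|00⟩ + 1/√2|10⟩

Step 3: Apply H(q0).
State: |00⟩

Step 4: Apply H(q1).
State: 1/√2|00⟩ + 1/√2|01⟩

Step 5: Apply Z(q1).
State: 1/√2|00⟩ - 1/√2|01⟩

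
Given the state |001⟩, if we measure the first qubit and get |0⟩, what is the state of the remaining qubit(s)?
|01⟩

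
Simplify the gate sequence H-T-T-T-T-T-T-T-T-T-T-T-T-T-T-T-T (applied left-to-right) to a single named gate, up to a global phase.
H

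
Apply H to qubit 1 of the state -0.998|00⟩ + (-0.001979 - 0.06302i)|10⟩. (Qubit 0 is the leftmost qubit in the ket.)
-0.7057|00⟩ - 0.7057|01⟩ + (-0.001399 - 0.04456i)|10⟩ + (-0.001399 - 0.04456i)|11⟩

H on qubit 1 mixes each pair of kets that differ only in qubit 1: amplitudes (a, b) of (|…0…⟩, |…1…⟩) become ((a + b)/√2, (a − b)/√2). Kets absent from the input have amplitude 0.
(|00⟩, |01⟩): (a, b) = (-0.998, 0) → (-0.7057, -0.7057)
(|10⟩, |11⟩): (a, b) = ((-0.001979 - 0.06302i), 0) → ((-0.001399 - 0.04456i), (-0.001399 - 0.04456i))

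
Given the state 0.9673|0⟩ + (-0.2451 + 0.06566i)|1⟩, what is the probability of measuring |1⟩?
0.06439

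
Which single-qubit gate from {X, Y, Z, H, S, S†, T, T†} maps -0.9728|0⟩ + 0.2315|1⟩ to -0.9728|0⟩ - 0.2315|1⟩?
Z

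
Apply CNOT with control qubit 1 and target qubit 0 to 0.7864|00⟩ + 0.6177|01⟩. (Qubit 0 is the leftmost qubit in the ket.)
0.7864|00⟩ + 0.6177|11⟩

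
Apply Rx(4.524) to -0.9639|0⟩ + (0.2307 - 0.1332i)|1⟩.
(0.5118 - 0.1777i)|0⟩ + (-0.1471 + 0.8276i)|1⟩

Rx(4.524) = [[cos(θ/2), −i·sin(θ/2)], [−i·sin(θ/2), cos(θ/2)]]; θ = 4.524, cos(θ/2) ≈ -0.637465, sin(θ/2) ≈ 0.770479.
With a = amp(|0⟩) = -0.9639 and b = amp(|1⟩) = (0.2307 - 0.1332i):
new amp(|0⟩) = (-0.637465)·a + (-0.770479i)·b = (0.5118 - 0.1777i)
new amp(|1⟩) = (-0.770479i)·a + (-0.637465)·b = (-0.1471 + 0.8276i)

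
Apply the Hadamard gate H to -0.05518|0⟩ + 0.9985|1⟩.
0.667|0⟩ - 0.7451|1⟩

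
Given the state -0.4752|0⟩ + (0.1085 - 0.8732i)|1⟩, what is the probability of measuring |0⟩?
0.2258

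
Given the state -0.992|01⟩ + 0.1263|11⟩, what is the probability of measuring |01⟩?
0.9841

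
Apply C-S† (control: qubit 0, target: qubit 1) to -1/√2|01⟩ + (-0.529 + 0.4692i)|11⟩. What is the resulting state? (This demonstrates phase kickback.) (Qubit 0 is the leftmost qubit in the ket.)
-1/√2|01⟩ + (0.4692 + 0.529i)|11⟩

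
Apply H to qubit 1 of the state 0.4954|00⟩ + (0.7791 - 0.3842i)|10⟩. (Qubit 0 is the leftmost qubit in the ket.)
0.3503|00⟩ + 0.3503|01⟩ + (0.5509 - 0.2717i)|10⟩ + (0.5509 - 0.2717i)|11⟩

H on qubit 1 mixes each pair of kets that differ only in qubit 1: amplitudes (a, b) of (|…0…⟩, |…1…⟩) become ((a + b)/√2, (a − b)/√2). Kets absent from the input have amplitude 0.
(|00⟩, |01⟩): (a, b) = (0.4954, 0) → (0.3503, 0.3503)
(|10⟩, |11⟩): (a, b) = ((0.7791 - 0.3842i), 0) → ((0.5509 - 0.2717i), (0.5509 - 0.2717i))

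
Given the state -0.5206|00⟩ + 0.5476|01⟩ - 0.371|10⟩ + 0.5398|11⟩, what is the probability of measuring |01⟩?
0.2999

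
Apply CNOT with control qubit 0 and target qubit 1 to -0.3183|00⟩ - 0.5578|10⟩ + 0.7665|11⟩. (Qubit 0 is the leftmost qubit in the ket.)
-0.3183|00⟩ + 0.7665|10⟩ - 0.5578|11⟩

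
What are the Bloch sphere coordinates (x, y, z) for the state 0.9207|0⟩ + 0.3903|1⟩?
(0.7187, 0, 0.6954)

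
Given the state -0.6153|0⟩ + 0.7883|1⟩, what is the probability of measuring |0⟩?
0.3786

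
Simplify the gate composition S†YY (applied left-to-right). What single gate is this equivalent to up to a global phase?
S†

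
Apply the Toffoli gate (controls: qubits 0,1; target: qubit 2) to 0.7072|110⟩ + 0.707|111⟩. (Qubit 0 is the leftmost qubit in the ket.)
0.707|110⟩ + 0.7072|111⟩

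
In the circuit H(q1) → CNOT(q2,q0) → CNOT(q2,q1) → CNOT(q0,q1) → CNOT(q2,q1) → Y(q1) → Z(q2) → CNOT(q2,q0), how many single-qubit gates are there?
3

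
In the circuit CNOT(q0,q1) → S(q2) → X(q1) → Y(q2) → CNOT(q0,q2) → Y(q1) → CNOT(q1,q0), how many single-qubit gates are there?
4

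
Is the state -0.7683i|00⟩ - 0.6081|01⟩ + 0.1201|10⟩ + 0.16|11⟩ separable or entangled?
Entangled

Writing the state as a|00⟩ + b|01⟩ + c|10⟩ + d|11⟩, it is a product state iff ad − bc = 0.
Here (a, b, c, d) = (-0.7683i, -0.6081, 0.1201, 0.16): ad − bc = (-0.7683i)(0.16) − (-0.6081)(0.1201) = (0.07303 - 0.1229i) ≠ 0, so the state is entangled.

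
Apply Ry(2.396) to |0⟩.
0.3642|0⟩ + 0.9313|1⟩

Ry(2.396) = [[cos(θ/2), −sin(θ/2)], [sin(θ/2), cos(θ/2)]]; θ = 2.396, cos(θ/2) ≈ 0.364221, sin(θ/2) ≈ 0.931313.
With a = amp(|0⟩) = 1 and b = amp(|1⟩) = 0:
new amp(|0⟩) = (0.364221)·a + (-0.931313)·b = 0.3642
new amp(|1⟩) = (0.931313)·a + (0.364221)·b = 0.9313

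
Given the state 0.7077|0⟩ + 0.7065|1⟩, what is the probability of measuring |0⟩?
0.5008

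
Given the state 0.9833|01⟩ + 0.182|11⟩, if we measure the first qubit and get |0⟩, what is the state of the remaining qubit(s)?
|1⟩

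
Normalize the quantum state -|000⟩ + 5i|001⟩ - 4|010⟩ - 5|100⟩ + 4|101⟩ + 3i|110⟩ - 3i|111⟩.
-0.0995|000⟩ + 0.4975i|001⟩ - 0.398|010⟩ - 0.4975|100⟩ + 0.398|101⟩ + 0.2985i|110⟩ - 0.2985i|111⟩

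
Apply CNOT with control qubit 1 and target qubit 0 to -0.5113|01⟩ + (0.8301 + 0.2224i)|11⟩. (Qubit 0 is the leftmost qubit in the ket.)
(0.8301 + 0.2224i)|01⟩ - 0.5113|11⟩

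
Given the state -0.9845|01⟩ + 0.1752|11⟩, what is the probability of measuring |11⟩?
0.0307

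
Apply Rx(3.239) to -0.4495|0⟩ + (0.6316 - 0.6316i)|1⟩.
(-0.609 - 0.6309i)|0⟩ + (-0.03075 + 0.4797i)|1⟩

Rx(3.239) = [[cos(θ/2), −i·sin(θ/2)], [−i·sin(θ/2), cos(θ/2)]]; θ = 3.239, cos(θ/2) ≈ -0.0486844, sin(θ/2) ≈ 0.998814.
With a = amp(|0⟩) = -0.4495 and b = amp(|1⟩) = (0.6316 - 0.6316i):
new amp(|0⟩) = (-0.0486844)·a + (-0.998814i)·b = (-0.609 - 0.6309i)
new amp(|1⟩) = (-0.998814i)·a + (-0.0486844)·b = (-0.03075 + 0.4797i)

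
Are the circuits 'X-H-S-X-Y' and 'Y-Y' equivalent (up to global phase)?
No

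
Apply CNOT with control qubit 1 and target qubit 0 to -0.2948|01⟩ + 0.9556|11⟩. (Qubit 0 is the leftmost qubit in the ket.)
0.9556|01⟩ - 0.2948|11⟩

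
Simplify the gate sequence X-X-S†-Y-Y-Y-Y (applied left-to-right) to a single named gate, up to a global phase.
S†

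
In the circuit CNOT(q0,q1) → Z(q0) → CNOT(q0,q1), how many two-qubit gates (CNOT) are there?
2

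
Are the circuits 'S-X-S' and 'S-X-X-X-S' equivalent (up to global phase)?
Yes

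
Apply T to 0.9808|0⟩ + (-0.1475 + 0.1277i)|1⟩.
0.9808|0⟩ + (-0.1946 - 0.014i)|1⟩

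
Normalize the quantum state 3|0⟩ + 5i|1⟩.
0.5145|0⟩ + 0.8575i|1⟩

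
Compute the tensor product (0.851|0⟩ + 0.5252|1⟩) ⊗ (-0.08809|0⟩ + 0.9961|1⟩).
-0.07496|00⟩ + 0.8477|01⟩ - 0.04626|10⟩ + 0.5232|11⟩

amp(|b₁b₂…⟩) = product of the factor amplitudes for bits b₁, b₂, …; only kets whose every factor amplitude is nonzero survive.
|00⟩: (0.851)(-0.08809) = -0.07496
|01⟩: (0.851)(0.9961) = 0.8477
|10⟩: (0.5252)(-0.08809) = -0.04626
|11⟩: (0.5252)(0.9961) = 0.5232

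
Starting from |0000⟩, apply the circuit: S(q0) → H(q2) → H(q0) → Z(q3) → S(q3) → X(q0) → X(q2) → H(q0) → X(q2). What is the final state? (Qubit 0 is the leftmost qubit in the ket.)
1/√2|0000⟩ + 1/√2|0010⟩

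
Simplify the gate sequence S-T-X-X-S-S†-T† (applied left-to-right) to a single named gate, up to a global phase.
S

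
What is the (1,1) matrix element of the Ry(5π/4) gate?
-0.3827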